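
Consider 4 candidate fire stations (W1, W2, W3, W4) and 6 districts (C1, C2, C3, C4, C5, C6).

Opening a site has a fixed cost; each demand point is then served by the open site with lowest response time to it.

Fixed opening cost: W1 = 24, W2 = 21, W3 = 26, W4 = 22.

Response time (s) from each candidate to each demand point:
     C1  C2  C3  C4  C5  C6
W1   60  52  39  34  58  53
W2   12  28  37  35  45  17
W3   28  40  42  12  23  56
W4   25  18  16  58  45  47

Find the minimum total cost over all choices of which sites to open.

Open {W2, W3, W4}: assign each demand point to its cheapest open site.
  C1→W2 12, C2→W4 18, C3→W4 16, C4→W3 12, C5→W3 23, C6→W2 17
  response time 98, fixed 69 → total 167.
Compare {W2, W3}: response time 129 + fixed 47 = 176.
Compare {W2, W4}: response time 143 + fixed 43 = 186.
Compare {W3, W4}: response time 141 + fixed 48 = 189.
All other subsets cost ≥ 176. Minimum total cost: 167.

167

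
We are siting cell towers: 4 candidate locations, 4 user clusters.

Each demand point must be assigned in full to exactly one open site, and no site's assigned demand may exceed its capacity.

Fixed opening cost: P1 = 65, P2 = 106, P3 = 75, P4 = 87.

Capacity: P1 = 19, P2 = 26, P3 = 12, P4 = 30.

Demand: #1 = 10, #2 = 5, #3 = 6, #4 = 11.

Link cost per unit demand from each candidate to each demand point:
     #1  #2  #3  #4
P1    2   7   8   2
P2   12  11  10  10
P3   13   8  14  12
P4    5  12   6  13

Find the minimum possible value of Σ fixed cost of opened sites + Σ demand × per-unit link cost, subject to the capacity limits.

Open {P1, P4}; cheapest assignment that respects the capacities:
  P1 (cap 19, load 16): #2, #4 — cost 5×7 + 11×2 = 57
  P4 (cap 30, load 16): #1, #3 — cost 10×5 + 6×6 = 86
  Shipping 143, fixed 152 → total 295.
  Any other capacity-feasible assignment to {P1, P4} ships for at least 143.
Compare {P1, P3, P4}: its best feasible assignment gives total 370.
Compare {P1, P2}: its best feasible assignment gives total 396.
Every other set of open sites that can feasibly serve all demand totals ≥ 370 even under its best assignment. Minimum: 295.

295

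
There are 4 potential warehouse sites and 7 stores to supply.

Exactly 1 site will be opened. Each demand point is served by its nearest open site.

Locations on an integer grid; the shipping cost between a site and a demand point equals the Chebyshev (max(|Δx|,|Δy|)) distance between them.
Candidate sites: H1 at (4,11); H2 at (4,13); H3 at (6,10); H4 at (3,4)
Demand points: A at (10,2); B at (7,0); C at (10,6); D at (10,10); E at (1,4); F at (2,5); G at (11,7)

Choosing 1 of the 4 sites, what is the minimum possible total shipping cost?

Open {H4}.
  A→H4 7, B→H4 4, C→H4 7, D→H4 7, E→H4 2, F→H4 1, G→H4 8  ⇒ total 36.
Compare {H3}: total 42.
Compare {H1}: total 52.
No size-1 selection does better; minimum is 36.

36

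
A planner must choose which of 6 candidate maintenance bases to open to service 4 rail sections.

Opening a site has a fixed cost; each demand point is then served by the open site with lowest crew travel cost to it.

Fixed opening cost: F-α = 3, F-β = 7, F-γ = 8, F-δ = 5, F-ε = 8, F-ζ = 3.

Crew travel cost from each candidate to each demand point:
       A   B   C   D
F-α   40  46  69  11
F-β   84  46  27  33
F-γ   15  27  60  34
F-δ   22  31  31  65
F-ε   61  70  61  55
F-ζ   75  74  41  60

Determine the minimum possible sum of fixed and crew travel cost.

98

Open {F-α, F-β, F-γ}: assign each demand point to its cheapest open site.
  A→F-γ 15, B→F-γ 27, C→F-β 27, D→F-α 11
  crew travel cost 80, fixed 18 → total 98.
Compare {F-α, F-γ, F-δ}: crew travel cost 84 + fixed 16 = 100.
Compare {F-α, F-β, F-γ, F-ζ}: crew travel cost 80 + fixed 21 = 101.
Compare {F-α, F-δ}: crew travel cost 95 + fixed 8 = 103.
All other subsets cost ≥ 100. Minimum total cost: 98.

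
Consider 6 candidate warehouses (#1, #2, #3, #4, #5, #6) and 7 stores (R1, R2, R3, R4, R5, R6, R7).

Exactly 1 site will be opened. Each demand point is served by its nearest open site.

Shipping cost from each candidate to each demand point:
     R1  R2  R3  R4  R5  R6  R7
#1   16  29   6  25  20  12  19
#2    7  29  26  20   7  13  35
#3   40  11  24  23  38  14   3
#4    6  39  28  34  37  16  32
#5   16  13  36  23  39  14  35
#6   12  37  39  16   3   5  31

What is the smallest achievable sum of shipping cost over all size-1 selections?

Open {#1}.
  R1→#1 16, R2→#1 29, R3→#1 6, R4→#1 25, R5→#1 20, R6→#1 12, R7→#1 19  ⇒ total 127.
Compare {#2}: total 137.
Compare {#6}: total 143.
No size-1 selection does better; minimum is 127.

127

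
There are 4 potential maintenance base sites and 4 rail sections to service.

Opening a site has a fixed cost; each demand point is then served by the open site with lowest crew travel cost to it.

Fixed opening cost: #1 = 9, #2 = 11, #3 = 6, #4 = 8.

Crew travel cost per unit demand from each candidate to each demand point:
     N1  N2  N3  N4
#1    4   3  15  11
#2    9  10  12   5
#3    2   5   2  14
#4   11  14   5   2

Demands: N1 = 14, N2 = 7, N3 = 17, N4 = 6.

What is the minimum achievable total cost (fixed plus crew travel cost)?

118

Open {#1, #3, #4}: assign each demand point to its cheapest open site.
  N1→#3 14×2=28, N2→#1 7×3=21, N3→#3 17×2=34, N4→#4 6×2=12
  crew travel cost 95, fixed 23 → total 118.
Compare {#3, #4}: crew travel cost 109 + fixed 14 = 123.
Compare {#1, #2, #3, #4}: crew travel cost 95 + fixed 34 = 129.
Compare {#2, #3, #4}: crew travel cost 109 + fixed 25 = 134.
All other subsets cost ≥ 123. Minimum total cost: 118.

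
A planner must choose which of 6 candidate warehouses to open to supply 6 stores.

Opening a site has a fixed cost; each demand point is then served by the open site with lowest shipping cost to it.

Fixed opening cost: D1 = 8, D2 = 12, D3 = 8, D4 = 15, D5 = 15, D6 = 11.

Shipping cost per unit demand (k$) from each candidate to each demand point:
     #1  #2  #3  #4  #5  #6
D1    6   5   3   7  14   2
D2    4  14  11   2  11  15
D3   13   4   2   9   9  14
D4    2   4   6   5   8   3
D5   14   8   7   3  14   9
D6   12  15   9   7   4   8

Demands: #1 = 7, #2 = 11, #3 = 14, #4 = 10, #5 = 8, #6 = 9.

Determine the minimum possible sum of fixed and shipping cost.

Open {D1, D2, D3, D6}: assign each demand point to its cheapest open site.
  #1→D2 7×4=28, #2→D3 11×4=44, #3→D3 14×2=28, #4→D2 10×2=20, #5→D6 8×4=32, #6→D1 9×2=18
  shipping cost 170, fixed 39 → total 209.
Compare {D1, D2, D3, D4, D6}: shipping cost 156 + fixed 54 = 210.
Compare {D2, D3, D4, D6}: shipping cost 165 + fixed 46 = 211.
Compare {D1, D2, D4, D6}: shipping cost 170 + fixed 46 = 216.
All other subsets cost ≥ 210. Minimum total cost: 209.

209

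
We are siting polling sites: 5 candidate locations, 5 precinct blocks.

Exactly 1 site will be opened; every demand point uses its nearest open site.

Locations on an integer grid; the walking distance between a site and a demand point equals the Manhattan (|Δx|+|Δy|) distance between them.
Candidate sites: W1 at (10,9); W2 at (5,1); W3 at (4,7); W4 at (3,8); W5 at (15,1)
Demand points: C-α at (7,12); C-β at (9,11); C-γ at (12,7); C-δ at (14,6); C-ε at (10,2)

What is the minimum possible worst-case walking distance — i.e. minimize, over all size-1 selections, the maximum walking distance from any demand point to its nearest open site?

Open {W1}.
  Farthest demand point is C-δ at walking distance 7 (to W1); all others are ≤ 7.
With {W3} the worst case is 11.
With {W4} the worst case is 13.
No size-1 selection achieves below 7.

7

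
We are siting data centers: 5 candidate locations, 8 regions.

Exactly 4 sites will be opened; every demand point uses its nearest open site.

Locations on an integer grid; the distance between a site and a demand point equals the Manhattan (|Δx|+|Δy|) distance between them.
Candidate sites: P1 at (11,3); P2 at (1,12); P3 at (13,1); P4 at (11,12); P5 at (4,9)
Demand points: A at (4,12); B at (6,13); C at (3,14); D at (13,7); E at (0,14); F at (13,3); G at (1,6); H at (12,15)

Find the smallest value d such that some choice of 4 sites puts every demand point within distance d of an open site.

Open {P1, P2, P3, P4}.
  Farthest demand point is B at distance 6 (to P2); all others are ≤ 6.
With {P1, P2, P4, P5} the worst case is 6.
With {P2, P3, P4, P5} the worst case is 6.
No size-4 selection achieves below 6.

6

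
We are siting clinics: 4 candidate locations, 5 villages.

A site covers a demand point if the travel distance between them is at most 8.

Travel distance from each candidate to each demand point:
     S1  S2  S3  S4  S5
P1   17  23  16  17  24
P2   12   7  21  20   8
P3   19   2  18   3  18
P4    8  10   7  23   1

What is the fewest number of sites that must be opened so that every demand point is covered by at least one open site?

2

Coverage sets (demand points within 8 of each site):
  P1: {}
  P2: {S2, S5}
  P3: {S2, S4}
  P4: {S1, S3, S5}
No single site covers all 5 demand points.
But {P3, P4} covers everything, so the minimum is 2.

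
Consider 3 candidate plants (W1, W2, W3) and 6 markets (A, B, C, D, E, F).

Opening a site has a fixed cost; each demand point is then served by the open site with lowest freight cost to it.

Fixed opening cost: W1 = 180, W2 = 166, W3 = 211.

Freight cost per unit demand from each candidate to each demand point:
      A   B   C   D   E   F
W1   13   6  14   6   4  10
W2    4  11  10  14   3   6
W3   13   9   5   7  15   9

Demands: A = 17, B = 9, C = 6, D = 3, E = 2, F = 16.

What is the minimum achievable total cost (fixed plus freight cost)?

537

Open {W2}: assign each demand point to its cheapest open site.
  A→W2 17×4=68, B→W2 9×11=99, C→W2 6×10=60, D→W2 3×14=42, E→W2 2×3=6, F→W2 16×6=96
  freight cost 371, fixed 166 → total 537.
Compare {W1, W2}: freight cost 302 + fixed 346 = 648.
Compare {W2, W3}: freight cost 302 + fixed 377 = 679.
Compare {W1}: freight cost 545 + fixed 180 = 725.
All other subsets cost ≥ 648. Minimum total cost: 537.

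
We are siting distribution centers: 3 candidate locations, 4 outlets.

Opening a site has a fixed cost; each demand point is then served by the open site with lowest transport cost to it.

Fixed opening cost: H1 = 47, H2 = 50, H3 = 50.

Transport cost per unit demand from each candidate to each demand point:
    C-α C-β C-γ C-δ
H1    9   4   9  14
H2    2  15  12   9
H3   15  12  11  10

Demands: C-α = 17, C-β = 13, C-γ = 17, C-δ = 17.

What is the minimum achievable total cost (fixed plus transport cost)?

489

Open {H1, H2}: assign each demand point to its cheapest open site.
  C-α→H2 17×2=34, C-β→H1 13×4=52, C-γ→H1 17×9=153, C-δ→H2 17×9=153
  transport cost 392, fixed 97 → total 489.
Compare {H1, H2, H3}: transport cost 392 + fixed 147 = 539.
Compare {H1, H3}: transport cost 528 + fixed 97 = 625.
Compare {H2, H3}: transport cost 530 + fixed 100 = 630.
All other subsets cost ≥ 539. Minimum total cost: 489.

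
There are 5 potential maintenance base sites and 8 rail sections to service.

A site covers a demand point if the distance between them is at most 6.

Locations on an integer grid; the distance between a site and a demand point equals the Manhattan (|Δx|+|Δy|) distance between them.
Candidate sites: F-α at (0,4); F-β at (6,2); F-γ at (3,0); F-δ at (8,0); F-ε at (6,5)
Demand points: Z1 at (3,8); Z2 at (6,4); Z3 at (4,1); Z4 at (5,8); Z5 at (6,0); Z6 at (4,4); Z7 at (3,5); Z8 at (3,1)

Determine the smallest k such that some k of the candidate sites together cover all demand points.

Coverage sets (demand points within 6 of each site):
  F-α: {Z2, Z6, Z7, Z8}
  F-β: {Z2, Z3, Z5, Z6, Z7, Z8}
  F-γ: {Z3, Z5, Z6, Z7, Z8}
  F-δ: {Z2, Z3, Z5, Z8}
  F-ε: {Z1, Z2, Z3, Z4, Z5, Z6, Z7}
No single site covers all 8 demand points.
But {F-α, F-ε} covers everything, so the minimum is 2.

2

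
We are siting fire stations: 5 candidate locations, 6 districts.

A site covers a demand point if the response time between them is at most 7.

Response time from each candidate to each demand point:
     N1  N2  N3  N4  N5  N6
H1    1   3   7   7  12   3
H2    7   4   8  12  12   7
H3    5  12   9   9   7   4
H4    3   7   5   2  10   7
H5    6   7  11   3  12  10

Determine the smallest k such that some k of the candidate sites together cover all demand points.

Coverage sets (demand points within 7 of each site):
  H1: {N1, N2, N3, N4, N6}
  H2: {N1, N2, N6}
  H3: {N1, N5, N6}
  H4: {N1, N2, N3, N4, N6}
  H5: {N1, N2, N4}
No single site covers all 6 demand points.
But {H1, H3} covers everything, so the minimum is 2.

2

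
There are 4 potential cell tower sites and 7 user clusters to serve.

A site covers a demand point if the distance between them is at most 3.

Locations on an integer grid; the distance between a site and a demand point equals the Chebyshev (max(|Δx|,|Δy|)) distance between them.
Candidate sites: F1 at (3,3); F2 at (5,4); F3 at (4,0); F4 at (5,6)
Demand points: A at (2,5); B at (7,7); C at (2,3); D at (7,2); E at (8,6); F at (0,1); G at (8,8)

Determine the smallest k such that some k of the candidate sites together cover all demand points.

Coverage sets (demand points within 3 of each site):
  F1: {A, C, F}
  F2: {A, B, C, D, E}
  F3: {C, D}
  F4: {A, B, C, E, G}
No 2 sites suffice: every size-2 union leaves at least one demand point uncovered.
But {F1, F2, F4} covers everything, so the minimum is 3.

3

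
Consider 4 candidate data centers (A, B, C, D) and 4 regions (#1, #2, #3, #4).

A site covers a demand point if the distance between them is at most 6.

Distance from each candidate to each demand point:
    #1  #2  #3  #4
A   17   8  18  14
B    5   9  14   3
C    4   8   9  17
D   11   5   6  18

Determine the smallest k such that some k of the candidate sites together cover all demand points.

2

Coverage sets (demand points within 6 of each site):
  A: {}
  B: {#1, #4}
  C: {#1}
  D: {#2, #3}
No single site covers all 4 demand points.
But {B, D} covers everything, so the minimum is 2.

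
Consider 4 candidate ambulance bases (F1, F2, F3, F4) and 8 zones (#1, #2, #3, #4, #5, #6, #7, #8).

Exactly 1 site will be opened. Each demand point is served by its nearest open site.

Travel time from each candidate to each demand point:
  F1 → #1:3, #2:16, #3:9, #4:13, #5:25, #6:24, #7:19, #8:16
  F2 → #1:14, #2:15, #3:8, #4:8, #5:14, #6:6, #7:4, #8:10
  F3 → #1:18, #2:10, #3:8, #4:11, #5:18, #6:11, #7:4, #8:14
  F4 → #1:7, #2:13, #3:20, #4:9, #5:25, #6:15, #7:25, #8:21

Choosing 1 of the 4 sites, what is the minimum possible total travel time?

79

Open {F2}.
  #1→F2 14, #2→F2 15, #3→F2 8, #4→F2 8, #5→F2 14, #6→F2 6, #7→F2 4, #8→F2 10  ⇒ total 79.
Compare {F3}: total 94.
Compare {F1}: total 125.
No size-1 selection does better; minimum is 79.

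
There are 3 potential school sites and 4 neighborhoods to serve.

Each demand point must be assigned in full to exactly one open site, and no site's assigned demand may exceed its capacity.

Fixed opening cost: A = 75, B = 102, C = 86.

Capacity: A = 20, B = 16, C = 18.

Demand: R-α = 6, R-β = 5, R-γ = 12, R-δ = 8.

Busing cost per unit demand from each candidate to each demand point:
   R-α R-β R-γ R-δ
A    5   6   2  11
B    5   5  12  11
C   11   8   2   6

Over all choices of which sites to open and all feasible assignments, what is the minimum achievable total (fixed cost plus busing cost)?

303

Open {A, C}; cheapest assignment that respects the capacities:
  A (cap 20, load 18): R-α, R-γ — cost 6×5 + 12×2 = 54
  C (cap 18, load 13): R-β, R-δ — cost 5×8 + 8×6 = 88
  Shipping 142, fixed 161 → total 303.
  Any other capacity-feasible assignment to {A, C} ships for at least 142.
Compare {A, B}: its best feasible assignment gives total 344.
Compare {B, C}: its best feasible assignment gives total 370.
Every other set of open sites that can feasibly serve all demand totals ≥ 344 even under its best assignment. Minimum: 303.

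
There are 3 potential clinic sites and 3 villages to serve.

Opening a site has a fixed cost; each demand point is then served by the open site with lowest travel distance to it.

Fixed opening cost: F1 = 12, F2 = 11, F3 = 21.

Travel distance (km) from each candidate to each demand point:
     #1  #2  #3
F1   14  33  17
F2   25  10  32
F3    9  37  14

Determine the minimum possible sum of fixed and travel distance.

Open {F1, F2}: assign each demand point to its cheapest open site.
  #1→F1 14, #2→F2 10, #3→F1 17
  travel distance 41, fixed 23 → total 64.
Compare {F2, F3}: travel distance 33 + fixed 32 = 65.
Compare {F1}: travel distance 64 + fixed 12 = 76.
Compare {F1, F2, F3}: travel distance 33 + fixed 44 = 77.
All other subsets cost ≥ 65. Minimum total cost: 64.

64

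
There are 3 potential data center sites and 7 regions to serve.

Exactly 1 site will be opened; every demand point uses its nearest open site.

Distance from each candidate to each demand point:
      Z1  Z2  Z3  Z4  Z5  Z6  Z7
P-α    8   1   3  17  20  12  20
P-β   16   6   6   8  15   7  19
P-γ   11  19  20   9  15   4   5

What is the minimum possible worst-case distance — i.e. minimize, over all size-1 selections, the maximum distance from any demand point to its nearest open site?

Open {P-β}.
  Farthest demand point is Z7 at distance 19 (to P-β); all others are ≤ 19.
With {P-α} the worst case is 20.
With {P-γ} the worst case is 20.
No size-1 selection achieves below 19.

19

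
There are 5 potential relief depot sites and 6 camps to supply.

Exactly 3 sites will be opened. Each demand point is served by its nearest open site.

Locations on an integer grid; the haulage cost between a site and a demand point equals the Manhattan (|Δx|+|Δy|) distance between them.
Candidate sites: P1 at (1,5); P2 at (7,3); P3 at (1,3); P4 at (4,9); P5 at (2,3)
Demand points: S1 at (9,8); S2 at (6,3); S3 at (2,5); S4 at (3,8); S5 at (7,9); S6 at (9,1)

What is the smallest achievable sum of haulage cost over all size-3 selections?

17

Open {P1, P2, P4}.
  S1→P4 6, S2→P2 1, S3→P1 1, S4→P4 2, S5→P4 3, S6→P2 4  ⇒ total 17.
Compare {P2, P4, P5}: total 18.
Compare {P2, P3, P4}: total 19.
No size-3 selection does better; minimum is 17.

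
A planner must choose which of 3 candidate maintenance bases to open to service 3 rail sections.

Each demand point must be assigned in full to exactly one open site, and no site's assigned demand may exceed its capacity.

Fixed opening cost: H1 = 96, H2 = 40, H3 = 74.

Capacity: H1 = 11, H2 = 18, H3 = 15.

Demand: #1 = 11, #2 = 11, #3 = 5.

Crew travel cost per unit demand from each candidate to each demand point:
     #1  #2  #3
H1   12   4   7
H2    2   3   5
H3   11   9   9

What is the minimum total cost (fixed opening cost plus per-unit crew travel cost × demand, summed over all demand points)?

Open {H1, H2}; cheapest assignment that respects the capacities:
  H1 (cap 11, load 11): #2 — cost 11×4 = 44
  H2 (cap 18, load 16): #1, #3 — cost 11×2 + 5×5 = 47
  Shipping 91, fixed 136 → total 227.
  Any other capacity-feasible assignment to {H1, H2} ships for at least 91.
Compare {H2, H3}: its best feasible assignment gives total 260.
Compare {H1, H2, H3}: its best feasible assignment gives total 301.
Every other set of open sites that can feasibly serve all demand totals ≥ 260 even under its best assignment. Minimum: 227.

227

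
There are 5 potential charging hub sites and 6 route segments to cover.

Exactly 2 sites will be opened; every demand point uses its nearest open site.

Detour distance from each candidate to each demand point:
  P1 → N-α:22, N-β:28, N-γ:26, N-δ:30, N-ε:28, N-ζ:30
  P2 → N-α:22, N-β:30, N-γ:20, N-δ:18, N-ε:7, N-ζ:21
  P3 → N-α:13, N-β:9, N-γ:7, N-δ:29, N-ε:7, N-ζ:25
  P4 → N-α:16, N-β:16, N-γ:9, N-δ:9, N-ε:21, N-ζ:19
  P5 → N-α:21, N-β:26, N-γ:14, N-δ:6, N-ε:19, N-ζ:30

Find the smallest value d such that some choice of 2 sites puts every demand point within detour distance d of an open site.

Open {P2, P4}.
  Farthest demand point is N-ζ at detour distance 19 (to P4); all others are ≤ 19.
With {P3, P4} the worst case is 19.
With {P4, P5} the worst case is 19.
No size-2 selection achieves below 19.

19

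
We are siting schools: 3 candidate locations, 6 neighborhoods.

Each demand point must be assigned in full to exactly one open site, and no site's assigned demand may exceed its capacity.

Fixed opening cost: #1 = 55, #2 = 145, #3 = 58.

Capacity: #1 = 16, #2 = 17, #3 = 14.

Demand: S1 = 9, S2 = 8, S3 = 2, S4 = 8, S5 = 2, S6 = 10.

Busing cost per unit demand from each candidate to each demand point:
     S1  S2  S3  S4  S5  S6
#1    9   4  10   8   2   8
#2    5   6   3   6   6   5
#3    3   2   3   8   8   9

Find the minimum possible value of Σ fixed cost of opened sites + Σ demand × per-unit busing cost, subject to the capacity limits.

Open {#1, #2, #3}; cheapest assignment that respects the capacities:
  #1 (cap 16, load 16): S2, S4 — cost 8×4 + 8×8 = 96
  #2 (cap 17, load 14): S3, S5, S6 — cost 2×3 + 2×6 + 10×5 = 68
  #3 (cap 14, load 9): S1 — cost 9×3 = 27
  Shipping 191, fixed 258 → total 449.
  Any other capacity-feasible assignment to {#1, #2, #3} ships for at least 191.
Total demand is 39 and no other set of sites has combined capacity ≥ 39, so {#1, #2, #3} is the only feasible choice of open sites. Minimum: 449.

449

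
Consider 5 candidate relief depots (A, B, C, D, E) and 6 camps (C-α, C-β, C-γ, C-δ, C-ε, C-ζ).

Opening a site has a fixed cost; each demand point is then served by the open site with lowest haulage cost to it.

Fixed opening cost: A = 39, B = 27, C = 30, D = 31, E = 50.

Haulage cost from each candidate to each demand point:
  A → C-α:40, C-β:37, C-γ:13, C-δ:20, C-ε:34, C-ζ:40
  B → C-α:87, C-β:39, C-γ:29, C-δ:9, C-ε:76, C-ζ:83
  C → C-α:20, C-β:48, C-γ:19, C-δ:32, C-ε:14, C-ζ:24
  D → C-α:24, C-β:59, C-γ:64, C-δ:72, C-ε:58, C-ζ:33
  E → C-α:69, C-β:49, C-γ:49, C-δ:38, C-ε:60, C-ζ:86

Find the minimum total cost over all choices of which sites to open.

Open {B, C}: assign each demand point to its cheapest open site.
  C-α→C 20, C-β→B 39, C-γ→C 19, C-δ→B 9, C-ε→C 14, C-ζ→C 24
  haulage cost 125, fixed 57 → total 182.
Compare {C}: haulage cost 157 + fixed 30 = 187.
Compare {A, C}: haulage cost 128 + fixed 69 = 197.
Compare {A, B, C}: haulage cost 117 + fixed 96 = 213.
All other subsets cost ≥ 187. Minimum total cost: 182.

182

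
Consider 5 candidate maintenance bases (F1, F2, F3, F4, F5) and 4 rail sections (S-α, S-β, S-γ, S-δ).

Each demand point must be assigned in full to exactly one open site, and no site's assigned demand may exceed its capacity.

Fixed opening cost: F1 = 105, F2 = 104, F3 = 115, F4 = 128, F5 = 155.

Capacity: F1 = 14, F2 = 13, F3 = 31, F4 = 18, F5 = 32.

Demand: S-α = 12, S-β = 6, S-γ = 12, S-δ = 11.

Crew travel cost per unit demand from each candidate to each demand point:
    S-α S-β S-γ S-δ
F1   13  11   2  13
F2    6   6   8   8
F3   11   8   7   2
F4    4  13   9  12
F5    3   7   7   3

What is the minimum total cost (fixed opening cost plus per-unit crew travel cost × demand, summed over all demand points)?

Open {F1, F5}; cheapest assignment that respects the capacities:
  F1 (cap 14, load 12): S-γ — cost 12×2 = 24
  F5 (cap 32, load 29): S-α, S-β, S-δ — cost 12×3 + 6×7 + 11×3 = 111
  Shipping 135, fixed 260 → total 395.
  Any other capacity-feasible assignment to {F1, F5} ships for at least 135.
Compare {F2, F3}: its best feasible assignment gives total 445.
Compare {F3, F4}: its best feasible assignment gives total 445.
Every other set of open sites that can feasibly serve all demand totals ≥ 445 even under its best assignment. Minimum: 395.

395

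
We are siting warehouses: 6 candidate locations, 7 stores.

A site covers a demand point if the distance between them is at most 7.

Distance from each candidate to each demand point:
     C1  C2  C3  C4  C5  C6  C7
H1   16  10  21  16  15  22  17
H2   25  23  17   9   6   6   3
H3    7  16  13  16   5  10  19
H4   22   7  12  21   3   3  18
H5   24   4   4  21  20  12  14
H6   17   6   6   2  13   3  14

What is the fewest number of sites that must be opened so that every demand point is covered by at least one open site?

3

Coverage sets (demand points within 7 of each site):
  H1: {}
  H2: {C5, C6, C7}
  H3: {C1, C5}
  H4: {C2, C5, C6}
  H5: {C2, C3}
  H6: {C2, C3, C4, C6}
No 2 sites suffice: every size-2 union leaves at least one demand point uncovered.
But {H2, H3, H6} covers everything, so the minimum is 3.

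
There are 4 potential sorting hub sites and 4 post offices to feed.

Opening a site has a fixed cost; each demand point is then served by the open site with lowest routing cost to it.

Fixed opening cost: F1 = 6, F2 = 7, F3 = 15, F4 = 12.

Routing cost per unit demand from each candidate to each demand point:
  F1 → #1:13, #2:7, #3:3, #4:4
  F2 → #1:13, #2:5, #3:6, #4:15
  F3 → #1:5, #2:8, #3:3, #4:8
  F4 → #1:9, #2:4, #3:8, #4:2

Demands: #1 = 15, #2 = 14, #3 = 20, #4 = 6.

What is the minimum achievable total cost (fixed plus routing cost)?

230

Open {F3, F4}: assign each demand point to its cheapest open site.
  #1→F3 15×5=75, #2→F4 14×4=56, #3→F3 20×3=60, #4→F4 6×2=12
  routing cost 203, fixed 27 → total 230.
Compare {F1, F3, F4}: routing cost 203 + fixed 33 = 236.
Compare {F2, F3, F4}: routing cost 203 + fixed 34 = 237.
Compare {F1, F2, F3, F4}: routing cost 203 + fixed 40 = 243.
All other subsets cost ≥ 236. Minimum total cost: 230.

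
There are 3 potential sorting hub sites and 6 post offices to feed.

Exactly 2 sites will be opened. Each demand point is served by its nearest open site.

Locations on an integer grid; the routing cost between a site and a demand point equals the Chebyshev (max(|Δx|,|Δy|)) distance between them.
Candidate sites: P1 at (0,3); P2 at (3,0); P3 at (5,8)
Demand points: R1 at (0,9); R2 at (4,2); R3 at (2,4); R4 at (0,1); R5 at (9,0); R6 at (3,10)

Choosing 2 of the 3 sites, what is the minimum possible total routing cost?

Open {P2, P3}.
  R1→P3 5, R2→P2 2, R3→P2 4, R4→P2 3, R5→P2 6, R6→P3 2  ⇒ total 22.
Compare {P1, P3}: total 23.
Compare {P1, P2}: total 25.

22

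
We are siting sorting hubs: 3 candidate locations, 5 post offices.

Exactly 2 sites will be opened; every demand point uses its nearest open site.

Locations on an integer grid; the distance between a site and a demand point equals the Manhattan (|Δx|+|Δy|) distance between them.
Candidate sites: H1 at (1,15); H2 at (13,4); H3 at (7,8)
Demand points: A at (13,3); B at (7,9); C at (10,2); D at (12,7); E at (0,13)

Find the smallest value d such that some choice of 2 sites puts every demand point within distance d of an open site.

11

Open {H1, H2}.
  Farthest demand point is B at distance 11 (to H2); all others are ≤ 11.
With {H1, H3} the worst case is 11.
With {H2, H3} the worst case is 12.
No size-2 selection achieves below 11.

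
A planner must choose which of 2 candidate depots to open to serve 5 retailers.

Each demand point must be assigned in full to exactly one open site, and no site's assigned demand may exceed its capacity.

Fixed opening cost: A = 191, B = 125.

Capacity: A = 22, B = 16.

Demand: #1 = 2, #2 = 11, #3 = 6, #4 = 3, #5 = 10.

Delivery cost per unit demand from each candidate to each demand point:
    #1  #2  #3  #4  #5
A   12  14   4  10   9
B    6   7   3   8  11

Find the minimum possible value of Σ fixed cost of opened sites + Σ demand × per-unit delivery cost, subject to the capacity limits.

Open {A, B}; cheapest assignment that respects the capacities:
  A (cap 22, load 16): #3, #5 — cost 6×4 + 10×9 = 114
  B (cap 16, load 16): #1, #2, #4 — cost 2×6 + 11×7 + 3×8 = 113
  Shipping 227, fixed 316 → total 543.
  Any other capacity-feasible assignment to {A, B} ships for at least 227.
Total demand is 32 and no other set of sites has combined capacity ≥ 32, so {A, B} is the only feasible choice of open sites. Minimum: 543.

543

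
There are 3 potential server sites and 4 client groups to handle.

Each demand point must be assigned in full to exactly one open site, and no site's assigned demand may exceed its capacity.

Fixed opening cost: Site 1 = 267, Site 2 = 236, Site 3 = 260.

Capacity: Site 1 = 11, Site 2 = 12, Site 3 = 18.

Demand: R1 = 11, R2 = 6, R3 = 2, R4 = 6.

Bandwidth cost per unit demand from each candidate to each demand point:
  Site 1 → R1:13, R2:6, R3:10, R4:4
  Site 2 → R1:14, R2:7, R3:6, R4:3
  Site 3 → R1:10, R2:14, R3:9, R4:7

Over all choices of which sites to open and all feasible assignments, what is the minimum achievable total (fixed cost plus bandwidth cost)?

Open {Site 2, Site 3}; cheapest assignment that respects the capacities:
  Site 2 (cap 12, load 12): R2, R4 — cost 6×7 + 6×3 = 60
  Site 3 (cap 18, load 13): R1, R3 — cost 11×10 + 2×9 = 128
  Shipping 188, fixed 496 → total 684.
  Any other capacity-feasible assignment to {Site 2, Site 3} ships for at least 188.
Compare {Site 1, Site 3}: its best feasible assignment gives total 735.
Compare {Site 1, Site 2, Site 3}: its best feasible assignment gives total 939.
Every other set of open sites that can feasibly serve all demand totals ≥ 735 even under its best assignment. Minimum: 684.

684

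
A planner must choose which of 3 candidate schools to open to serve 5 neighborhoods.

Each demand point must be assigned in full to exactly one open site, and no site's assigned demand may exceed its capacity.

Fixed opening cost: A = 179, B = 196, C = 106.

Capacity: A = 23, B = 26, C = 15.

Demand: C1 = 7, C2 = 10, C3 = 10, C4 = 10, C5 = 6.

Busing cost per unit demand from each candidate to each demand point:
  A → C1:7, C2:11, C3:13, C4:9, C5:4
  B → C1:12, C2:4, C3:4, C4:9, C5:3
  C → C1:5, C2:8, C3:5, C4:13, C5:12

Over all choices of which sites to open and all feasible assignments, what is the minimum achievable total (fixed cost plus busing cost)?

Open {A, B}; cheapest assignment that respects the capacities:
  A (cap 23, load 17): C1, C4 — cost 7×7 + 10×9 = 139
  B (cap 26, load 26): C2, C3, C5 — cost 10×4 + 10×4 + 6×3 = 98
  Shipping 237, fixed 375 → total 612.
  Any other capacity-feasible assignment to {A, B} ships for at least 237.
Compare {A, B, C}: its best feasible assignment gives total 704.
Every other set of open sites that can feasibly serve all demand totals ≥ 704 even under its best assignment. Minimum: 612.

612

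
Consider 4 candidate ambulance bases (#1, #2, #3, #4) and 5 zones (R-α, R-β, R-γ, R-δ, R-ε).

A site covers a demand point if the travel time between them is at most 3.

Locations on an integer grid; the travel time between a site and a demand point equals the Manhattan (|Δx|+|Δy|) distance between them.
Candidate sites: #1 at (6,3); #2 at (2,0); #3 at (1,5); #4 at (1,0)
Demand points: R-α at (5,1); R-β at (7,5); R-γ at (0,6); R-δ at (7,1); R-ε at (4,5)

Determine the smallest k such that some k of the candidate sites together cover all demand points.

Coverage sets (demand points within 3 of each site):
  #1: {R-α, R-β, R-δ}
  #2: {}
  #3: {R-γ, R-ε}
  #4: {}
No single site covers all 5 demand points.
But {#1, #3} covers everything, so the minimum is 2.

2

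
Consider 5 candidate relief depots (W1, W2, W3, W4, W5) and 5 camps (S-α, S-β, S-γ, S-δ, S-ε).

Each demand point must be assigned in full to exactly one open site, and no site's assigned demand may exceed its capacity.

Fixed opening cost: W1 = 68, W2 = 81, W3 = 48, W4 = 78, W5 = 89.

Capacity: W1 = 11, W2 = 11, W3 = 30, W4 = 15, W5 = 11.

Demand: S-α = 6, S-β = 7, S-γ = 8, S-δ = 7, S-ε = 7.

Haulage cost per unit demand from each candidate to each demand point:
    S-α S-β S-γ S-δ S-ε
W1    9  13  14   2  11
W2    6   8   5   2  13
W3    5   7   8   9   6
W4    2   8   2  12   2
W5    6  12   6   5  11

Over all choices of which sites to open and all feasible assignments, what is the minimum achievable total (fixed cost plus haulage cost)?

298

Open {W3, W4}; cheapest assignment that respects the capacities:
  W3 (cap 30, load 20): S-α, S-β, S-δ — cost 6×5 + 7×7 + 7×9 = 142
  W4 (cap 15, load 15): S-γ, S-ε — cost 8×2 + 7×2 = 30
  Shipping 172, fixed 126 → total 298.
  Any other capacity-feasible assignment to {W3, W4} ships for at least 172.
Compare {W1, W3}: its best feasible assignment gives total 315.
Compare {W1, W3, W4}: its best feasible assignment gives total 317.
Every other set of open sites that can feasibly serve all demand totals ≥ 315 even under its best assignment. Minimum: 298.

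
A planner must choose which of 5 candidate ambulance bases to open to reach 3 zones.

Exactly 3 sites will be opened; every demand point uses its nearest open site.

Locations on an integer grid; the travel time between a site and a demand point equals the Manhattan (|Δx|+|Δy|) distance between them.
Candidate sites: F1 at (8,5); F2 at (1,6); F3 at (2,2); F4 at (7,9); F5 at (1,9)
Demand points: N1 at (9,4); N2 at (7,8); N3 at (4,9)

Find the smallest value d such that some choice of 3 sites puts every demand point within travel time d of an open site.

3

Open {F1, F2, F4}.
  Farthest demand point is N3 at travel time 3 (to F4); all others are ≤ 3.
With {F1, F3, F4} the worst case is 3.
With {F1, F4, F5} the worst case is 3.
No size-3 selection achieves below 3.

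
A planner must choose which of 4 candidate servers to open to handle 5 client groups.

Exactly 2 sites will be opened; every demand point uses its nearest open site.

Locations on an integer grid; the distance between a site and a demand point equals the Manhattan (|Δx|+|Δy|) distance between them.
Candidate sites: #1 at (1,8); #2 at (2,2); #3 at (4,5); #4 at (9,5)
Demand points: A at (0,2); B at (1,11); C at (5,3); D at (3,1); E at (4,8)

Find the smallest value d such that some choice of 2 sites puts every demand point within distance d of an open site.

Open {#1, #2}.
  Farthest demand point is C at distance 4 (to #2); all others are ≤ 4.
With {#1, #3} the worst case is 7.
With {#1, #4} the worst case is 9.
No size-2 selection achieves below 4.

4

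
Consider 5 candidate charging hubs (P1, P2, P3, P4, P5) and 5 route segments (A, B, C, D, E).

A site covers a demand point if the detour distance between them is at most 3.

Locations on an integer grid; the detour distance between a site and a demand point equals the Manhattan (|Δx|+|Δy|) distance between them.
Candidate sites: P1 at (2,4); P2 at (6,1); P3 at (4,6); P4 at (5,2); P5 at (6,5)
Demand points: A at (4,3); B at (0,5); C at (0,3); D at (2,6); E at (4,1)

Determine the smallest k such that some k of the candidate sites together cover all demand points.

2

Coverage sets (demand points within 3 of each site):
  P1: {A, B, C, D}
  P2: {E}
  P3: {A, D}
  P4: {A, E}
  P5: {}
No single site covers all 5 demand points.
But {P1, P2} covers everything, so the minimum is 2.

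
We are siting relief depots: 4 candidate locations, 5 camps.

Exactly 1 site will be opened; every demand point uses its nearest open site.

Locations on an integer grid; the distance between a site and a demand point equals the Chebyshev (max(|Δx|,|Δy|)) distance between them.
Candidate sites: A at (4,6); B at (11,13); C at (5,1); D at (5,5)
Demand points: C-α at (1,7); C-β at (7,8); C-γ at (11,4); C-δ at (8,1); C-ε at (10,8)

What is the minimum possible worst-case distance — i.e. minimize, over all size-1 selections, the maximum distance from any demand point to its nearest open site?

6

Open {D}.
  Farthest demand point is C-γ at distance 6 (to D); all others are ≤ 6.
With {A} the worst case is 7.
With {C} the worst case is 7.
No size-1 selection achieves below 6.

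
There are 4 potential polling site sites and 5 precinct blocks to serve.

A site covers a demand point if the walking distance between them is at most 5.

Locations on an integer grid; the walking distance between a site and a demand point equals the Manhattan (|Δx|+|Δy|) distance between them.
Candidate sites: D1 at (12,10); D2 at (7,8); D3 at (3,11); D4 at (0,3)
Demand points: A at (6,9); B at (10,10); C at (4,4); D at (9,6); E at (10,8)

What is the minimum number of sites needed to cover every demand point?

2

Coverage sets (demand points within 5 of each site):
  D1: {B, E}
  D2: {A, B, D, E}
  D3: {A}
  D4: {C}
No single site covers all 5 demand points.
But {D2, D4} covers everything, so the minimum is 2.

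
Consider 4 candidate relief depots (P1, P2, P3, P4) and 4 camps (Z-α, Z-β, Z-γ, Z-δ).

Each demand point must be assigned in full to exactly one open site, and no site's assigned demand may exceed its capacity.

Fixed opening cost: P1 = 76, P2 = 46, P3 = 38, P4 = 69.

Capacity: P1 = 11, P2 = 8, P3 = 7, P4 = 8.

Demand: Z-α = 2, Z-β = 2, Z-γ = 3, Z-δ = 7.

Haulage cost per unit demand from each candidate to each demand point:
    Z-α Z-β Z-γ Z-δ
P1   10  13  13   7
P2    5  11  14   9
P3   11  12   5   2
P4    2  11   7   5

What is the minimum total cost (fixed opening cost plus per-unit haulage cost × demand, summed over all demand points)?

168

Open {P3, P4}; cheapest assignment that respects the capacities:
  P3 (cap 7, load 7): Z-δ — cost 7×2 = 14
  P4 (cap 8, load 7): Z-α, Z-β, Z-γ — cost 2×2 + 2×11 + 3×7 = 47
  Shipping 61, fixed 107 → total 168.
  Any other capacity-feasible assignment to {P3, P4} ships for at least 61.
Compare {P2, P3}: its best feasible assignment gives total 172.
Compare {P1, P3}: its best feasible assignment gives total 213.
Every other set of open sites that can feasibly serve all demand totals ≥ 172 even under its best assignment. Minimum: 168.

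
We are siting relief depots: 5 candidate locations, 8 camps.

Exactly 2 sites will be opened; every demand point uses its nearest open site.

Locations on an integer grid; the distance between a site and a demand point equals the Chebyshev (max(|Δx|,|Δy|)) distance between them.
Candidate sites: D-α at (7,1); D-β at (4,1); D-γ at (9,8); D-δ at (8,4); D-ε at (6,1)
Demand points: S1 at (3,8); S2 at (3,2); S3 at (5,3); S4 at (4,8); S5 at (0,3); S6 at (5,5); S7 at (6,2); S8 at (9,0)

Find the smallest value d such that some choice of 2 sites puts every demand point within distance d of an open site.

5

Open {D-β, D-δ}.
  Farthest demand point is S1 at distance 5 (to D-δ); all others are ≤ 5.
With {D-β, D-γ} the worst case is 6.
With {D-γ, D-ε} the worst case is 6.
No size-2 selection achieves below 5.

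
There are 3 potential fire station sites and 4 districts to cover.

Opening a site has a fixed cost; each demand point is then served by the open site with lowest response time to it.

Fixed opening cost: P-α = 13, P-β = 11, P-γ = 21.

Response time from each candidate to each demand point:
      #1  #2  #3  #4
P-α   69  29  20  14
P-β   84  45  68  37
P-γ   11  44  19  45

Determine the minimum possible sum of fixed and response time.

Open {P-α, P-γ}: assign each demand point to its cheapest open site.
  #1→P-γ 11, #2→P-α 29, #3→P-γ 19, #4→P-α 14
  response time 73, fixed 34 → total 107.
Compare {P-α, P-β, P-γ}: response time 73 + fixed 45 = 118.
Compare {P-γ}: response time 119 + fixed 21 = 140.
Compare {P-β, P-γ}: response time 111 + fixed 32 = 143.
All other subsets cost ≥ 118. Minimum total cost: 107.

107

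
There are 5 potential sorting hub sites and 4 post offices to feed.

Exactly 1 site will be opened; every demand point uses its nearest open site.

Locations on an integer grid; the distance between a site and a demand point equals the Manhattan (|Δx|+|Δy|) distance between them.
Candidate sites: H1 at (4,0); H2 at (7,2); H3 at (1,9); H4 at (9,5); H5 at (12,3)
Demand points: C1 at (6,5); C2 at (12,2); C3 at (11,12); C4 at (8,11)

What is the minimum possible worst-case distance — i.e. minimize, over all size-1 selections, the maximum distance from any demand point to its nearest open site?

9

Open {H4}.
  Farthest demand point is C3 at distance 9 (to H4); all others are ≤ 9.
With {H5} the worst case is 12.
With {H2} the worst case is 14.
No size-1 selection achieves below 9.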